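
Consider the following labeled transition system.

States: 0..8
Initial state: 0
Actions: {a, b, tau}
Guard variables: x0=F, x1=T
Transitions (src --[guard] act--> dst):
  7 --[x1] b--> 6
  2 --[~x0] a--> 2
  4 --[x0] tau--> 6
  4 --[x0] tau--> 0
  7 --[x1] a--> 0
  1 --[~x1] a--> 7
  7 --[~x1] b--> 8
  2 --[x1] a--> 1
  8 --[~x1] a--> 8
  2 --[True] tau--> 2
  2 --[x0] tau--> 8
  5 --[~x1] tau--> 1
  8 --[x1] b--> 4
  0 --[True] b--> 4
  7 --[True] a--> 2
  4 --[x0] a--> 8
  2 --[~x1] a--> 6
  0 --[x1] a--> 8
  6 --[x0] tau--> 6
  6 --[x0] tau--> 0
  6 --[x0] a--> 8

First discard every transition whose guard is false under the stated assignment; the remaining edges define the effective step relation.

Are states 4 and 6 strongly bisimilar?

Bisimulation quotient by refinement:
  P[0] = {{0,1,2,3,4,5,6,7,8}}
  P[1] = {{0,7},{1,3,4,5,6},{2},{8}}
  P[2] = {{0},{1,3,4,5,6},{2},{7},{8}}
Fixed point at round 3; 5 class(es).
[4]={1,3,4,5,6}  [6]={1,3,4,5,6}

Answer: BISIMILAR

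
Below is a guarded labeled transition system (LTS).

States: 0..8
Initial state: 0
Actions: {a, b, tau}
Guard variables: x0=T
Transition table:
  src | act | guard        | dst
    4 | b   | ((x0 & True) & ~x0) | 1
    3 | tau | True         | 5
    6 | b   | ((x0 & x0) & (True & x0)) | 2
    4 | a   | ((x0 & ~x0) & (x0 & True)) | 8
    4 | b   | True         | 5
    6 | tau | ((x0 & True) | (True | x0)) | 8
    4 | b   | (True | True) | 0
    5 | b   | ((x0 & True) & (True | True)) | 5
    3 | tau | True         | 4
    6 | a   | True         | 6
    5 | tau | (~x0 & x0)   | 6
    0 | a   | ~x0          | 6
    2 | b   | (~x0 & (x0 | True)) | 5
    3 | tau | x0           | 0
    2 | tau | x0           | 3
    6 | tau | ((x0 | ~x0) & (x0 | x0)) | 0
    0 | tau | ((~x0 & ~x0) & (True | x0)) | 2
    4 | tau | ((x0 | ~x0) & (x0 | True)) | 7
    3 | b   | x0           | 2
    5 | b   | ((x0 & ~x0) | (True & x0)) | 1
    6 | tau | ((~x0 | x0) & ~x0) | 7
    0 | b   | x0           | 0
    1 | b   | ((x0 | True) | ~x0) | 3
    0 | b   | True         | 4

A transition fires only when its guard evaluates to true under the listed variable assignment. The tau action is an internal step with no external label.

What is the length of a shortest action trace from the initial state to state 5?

Answer: 2

Analysis:
Layered search for 5:
  Layer 0: {0}
  Layer 1: {4}
  Layer 2: {5,7}
first hit 5 at d=2 via b·b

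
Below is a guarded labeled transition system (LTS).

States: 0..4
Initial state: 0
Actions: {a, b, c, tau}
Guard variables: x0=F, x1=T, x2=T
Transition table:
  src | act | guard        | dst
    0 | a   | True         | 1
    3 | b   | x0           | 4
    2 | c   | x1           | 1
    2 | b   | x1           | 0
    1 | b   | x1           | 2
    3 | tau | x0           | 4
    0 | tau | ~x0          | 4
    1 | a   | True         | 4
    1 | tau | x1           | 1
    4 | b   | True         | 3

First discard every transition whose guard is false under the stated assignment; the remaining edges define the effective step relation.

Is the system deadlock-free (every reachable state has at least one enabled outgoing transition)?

Reachable = {0,1,2,3,4}
  0: a→1  tau→4  [2 out]
  1: a→4  b→2  tau→1  [3 out]
  2: b→0  c→1  [2 out]
  3: ∅  [no exit]
  4: b→3  [1 out]
witness 3: tau·b

Answer: DEADLOCK at state 3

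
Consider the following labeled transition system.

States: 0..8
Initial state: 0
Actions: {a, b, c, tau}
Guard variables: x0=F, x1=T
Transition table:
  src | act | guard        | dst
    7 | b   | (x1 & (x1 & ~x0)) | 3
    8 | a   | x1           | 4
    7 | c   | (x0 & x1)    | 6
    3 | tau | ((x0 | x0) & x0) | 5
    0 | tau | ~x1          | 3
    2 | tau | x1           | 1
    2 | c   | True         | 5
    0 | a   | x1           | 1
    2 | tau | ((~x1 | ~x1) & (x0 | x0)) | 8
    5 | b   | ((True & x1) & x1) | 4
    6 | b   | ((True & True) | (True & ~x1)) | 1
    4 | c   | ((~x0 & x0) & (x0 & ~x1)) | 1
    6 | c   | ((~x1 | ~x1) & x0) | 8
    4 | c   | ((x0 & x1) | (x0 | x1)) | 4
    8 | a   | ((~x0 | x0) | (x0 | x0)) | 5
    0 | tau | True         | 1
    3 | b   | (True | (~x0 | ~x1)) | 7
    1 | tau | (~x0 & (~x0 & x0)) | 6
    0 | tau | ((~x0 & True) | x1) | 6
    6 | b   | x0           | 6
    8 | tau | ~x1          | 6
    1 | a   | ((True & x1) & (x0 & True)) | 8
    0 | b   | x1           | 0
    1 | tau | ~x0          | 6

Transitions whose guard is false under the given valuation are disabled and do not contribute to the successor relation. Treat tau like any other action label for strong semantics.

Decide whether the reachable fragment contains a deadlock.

R = {0,1,6}
  0: a→1  b→0  tau→1  tau→6  [deg 4]
  1: tau→6  [deg 1]
  6: b→1  [deg 1]

Answer: DEADLOCK-FREE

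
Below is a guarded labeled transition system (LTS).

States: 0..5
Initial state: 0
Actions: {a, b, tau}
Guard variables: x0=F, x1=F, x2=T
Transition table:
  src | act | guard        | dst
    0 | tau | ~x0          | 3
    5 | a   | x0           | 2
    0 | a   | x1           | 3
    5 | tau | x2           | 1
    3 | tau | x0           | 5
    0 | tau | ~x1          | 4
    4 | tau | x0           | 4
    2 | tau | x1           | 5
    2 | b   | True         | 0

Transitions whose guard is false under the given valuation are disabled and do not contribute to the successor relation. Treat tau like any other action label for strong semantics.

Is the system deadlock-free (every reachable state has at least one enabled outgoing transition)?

Answer: DEADLOCK at state 3

Working:
Reach set: {0,3,4}
  0: tau→3  tau→4  [deg 2]
  3: ∅  [deadlock]
  4: ∅  [deadlock]
Path to 3: tau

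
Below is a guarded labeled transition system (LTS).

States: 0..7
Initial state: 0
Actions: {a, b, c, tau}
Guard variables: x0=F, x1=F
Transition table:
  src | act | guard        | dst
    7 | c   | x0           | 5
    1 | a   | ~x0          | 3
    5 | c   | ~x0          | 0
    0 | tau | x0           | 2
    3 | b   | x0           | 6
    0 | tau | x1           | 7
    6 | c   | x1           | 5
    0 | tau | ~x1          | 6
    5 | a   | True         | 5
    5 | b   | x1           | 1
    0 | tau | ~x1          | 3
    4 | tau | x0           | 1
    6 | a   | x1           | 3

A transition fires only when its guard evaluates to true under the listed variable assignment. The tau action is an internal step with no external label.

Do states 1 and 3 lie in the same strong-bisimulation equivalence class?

Compute ~ classes (split until stable):
  round 0: {{0,1,2,3,4,5,6,7}}
  round 1: {{0},{1},{2,3,4,6,7},{5}}
stable after 2 split(s): 4 block(s)
1∈{1}, 3∈{2,3,4,6,7}

Answer: NOT BISIMILAR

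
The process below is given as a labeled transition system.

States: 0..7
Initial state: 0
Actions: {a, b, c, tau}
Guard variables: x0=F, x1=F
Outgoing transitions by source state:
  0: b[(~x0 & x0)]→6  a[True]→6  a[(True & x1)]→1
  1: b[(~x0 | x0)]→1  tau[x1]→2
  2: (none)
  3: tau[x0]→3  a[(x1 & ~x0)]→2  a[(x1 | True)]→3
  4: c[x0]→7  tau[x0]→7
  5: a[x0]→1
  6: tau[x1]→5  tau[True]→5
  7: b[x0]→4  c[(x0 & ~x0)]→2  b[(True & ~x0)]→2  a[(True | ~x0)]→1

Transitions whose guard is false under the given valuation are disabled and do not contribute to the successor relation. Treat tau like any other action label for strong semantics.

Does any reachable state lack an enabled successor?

Answer: DEADLOCK at state 5

Trace:
Reachable = {0,5,6}
  0: a→6  [1 exit(s)]
  5: ∅  [STUCK]
  6: tau→5  [1 exit(s)]
Path to 5: a·tau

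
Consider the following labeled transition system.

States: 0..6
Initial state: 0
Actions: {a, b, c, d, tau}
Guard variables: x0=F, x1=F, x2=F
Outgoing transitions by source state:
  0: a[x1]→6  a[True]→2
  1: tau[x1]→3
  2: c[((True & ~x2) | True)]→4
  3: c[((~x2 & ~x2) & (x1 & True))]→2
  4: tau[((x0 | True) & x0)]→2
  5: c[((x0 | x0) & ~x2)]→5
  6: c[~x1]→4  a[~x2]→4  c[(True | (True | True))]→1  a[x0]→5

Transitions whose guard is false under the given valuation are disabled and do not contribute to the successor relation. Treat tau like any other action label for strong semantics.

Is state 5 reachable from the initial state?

Answer: UNREACHABLE

Trace:
Guard filter leaves 5 enabled edge(s).
depth 0: {0}
depth 1: {2}  cumulative {0,2}
depth 2: {4}  cumulative {0,2,4}
Reachable = {0,2,4}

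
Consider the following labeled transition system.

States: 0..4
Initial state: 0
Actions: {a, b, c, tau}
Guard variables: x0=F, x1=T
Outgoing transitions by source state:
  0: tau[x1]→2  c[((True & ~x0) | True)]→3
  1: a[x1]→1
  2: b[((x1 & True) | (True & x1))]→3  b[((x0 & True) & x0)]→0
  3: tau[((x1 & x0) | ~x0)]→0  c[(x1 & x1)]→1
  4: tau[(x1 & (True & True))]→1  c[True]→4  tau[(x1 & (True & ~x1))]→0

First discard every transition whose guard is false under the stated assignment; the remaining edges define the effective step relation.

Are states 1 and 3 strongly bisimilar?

Answer: NOT BISIMILAR

Analysis:
Refine partition for ~:
  round 0: {{0,1,2,3,4}}
  round 1: {{0,3,4},{1},{2}}
  round 2: {{0},{1},{2},{3},{4}}
Fixed point at round 3; 5 class(es).
class of 1: {1}; class of 3: {3}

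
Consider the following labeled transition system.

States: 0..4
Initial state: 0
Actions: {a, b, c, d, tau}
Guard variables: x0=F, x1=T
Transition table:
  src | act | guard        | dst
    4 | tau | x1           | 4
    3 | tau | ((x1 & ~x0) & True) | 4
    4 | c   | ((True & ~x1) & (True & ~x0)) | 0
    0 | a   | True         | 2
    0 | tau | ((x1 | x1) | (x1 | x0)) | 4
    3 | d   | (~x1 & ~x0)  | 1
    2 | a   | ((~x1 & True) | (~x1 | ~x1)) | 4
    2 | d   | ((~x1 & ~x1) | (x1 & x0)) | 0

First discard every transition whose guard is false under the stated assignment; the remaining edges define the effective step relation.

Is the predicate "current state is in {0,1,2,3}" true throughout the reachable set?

Safe = {0,1,2,3}
Reach set: {0,2,4}
  0: ok
  2: ok
  4: ✗ unsafe
reach 4 via tau — violates

Answer: INVARIANT VIOLATED at state 4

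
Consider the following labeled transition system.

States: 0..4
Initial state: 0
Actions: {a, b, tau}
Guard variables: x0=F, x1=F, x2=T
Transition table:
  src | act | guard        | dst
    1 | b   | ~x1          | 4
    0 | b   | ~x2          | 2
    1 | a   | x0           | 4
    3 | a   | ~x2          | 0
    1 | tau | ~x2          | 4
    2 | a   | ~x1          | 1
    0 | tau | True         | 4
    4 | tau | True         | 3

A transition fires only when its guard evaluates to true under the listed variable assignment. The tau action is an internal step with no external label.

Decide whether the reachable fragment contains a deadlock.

R = {0,3,4}
  0: tau→4  [deg 1]
  3: ∅  [no exit]
  4: tau→3  [deg 1]
witness 3: tau·tau

Answer: DEADLOCK at state 3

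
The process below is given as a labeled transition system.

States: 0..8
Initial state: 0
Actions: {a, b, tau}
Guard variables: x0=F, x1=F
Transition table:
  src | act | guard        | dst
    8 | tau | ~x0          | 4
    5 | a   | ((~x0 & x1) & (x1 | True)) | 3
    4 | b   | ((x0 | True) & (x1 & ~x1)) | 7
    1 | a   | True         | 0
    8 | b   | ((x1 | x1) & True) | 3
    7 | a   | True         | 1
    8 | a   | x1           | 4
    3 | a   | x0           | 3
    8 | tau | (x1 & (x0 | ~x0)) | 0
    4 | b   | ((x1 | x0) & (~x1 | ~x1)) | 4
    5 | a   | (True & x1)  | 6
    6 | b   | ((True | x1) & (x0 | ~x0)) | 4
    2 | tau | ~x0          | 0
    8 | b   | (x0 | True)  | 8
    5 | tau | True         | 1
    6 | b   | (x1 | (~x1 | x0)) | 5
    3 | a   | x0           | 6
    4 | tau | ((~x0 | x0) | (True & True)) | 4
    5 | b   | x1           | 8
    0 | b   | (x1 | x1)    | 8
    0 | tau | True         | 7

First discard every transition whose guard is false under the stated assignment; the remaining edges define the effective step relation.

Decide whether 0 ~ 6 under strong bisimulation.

Bisimulation quotient by refinement:
  π0 = {{0,1,2,3,4,5,6,7,8}}
  π1 = {{0,2,4,5},{1,7},{3},{6},{8}}
  π2 = {{0,5},{1},{2,4},{3},{6},{7},{8}}
  π3 = {{0},{1},{2},{3},{4},{5},{6},{7},{8}}
Fixed point at round 4; 9 class(es).
0∈{0}, 6∈{6}

Answer: NOT BISIMILAR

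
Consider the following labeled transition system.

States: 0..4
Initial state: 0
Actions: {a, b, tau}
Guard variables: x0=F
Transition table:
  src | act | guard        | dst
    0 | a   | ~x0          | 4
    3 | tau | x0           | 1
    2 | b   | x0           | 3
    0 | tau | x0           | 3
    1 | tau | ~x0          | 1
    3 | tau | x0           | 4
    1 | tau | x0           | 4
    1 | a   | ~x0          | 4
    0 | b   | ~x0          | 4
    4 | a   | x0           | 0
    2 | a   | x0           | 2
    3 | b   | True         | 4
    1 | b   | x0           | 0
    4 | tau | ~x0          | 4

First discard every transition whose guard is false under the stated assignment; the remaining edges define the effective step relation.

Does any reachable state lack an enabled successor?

Reach set: {0,4}
  0: a→4  b→4  [2 exit(s)]
  4: tau→4  [1 exit(s)]

Answer: DEADLOCK-FREE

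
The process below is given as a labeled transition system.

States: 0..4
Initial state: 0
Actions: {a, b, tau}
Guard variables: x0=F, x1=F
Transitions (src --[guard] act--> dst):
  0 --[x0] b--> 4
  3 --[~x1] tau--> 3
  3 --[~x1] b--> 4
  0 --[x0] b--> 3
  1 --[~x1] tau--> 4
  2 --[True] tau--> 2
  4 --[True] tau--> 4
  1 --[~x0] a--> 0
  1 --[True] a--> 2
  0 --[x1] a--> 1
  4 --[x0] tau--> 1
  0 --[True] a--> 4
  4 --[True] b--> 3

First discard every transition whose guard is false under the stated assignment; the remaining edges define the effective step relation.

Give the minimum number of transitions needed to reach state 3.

Breadth-first toward 3:
  Layer 0: {0}
  Layer 1: {4}
  Layer 2: {3}
depth(3)=2, e.g. a·b

Answer: 2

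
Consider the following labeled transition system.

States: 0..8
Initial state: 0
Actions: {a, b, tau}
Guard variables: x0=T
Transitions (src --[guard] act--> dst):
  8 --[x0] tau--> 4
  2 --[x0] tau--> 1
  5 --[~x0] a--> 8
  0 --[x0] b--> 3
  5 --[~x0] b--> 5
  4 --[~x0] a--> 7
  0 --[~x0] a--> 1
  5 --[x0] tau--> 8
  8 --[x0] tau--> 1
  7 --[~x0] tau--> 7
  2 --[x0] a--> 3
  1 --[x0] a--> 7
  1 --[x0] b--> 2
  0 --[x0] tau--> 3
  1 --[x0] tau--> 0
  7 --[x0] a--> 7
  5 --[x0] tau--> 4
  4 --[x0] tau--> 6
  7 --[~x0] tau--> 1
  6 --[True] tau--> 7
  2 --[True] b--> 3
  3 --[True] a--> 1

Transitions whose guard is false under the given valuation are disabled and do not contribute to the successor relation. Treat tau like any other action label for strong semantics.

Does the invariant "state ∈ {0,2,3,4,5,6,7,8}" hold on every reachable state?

Answer: INVARIANT VIOLATED at state 1

Working:
Inv-set: {0,2,3,4,5,6,7,8}
Reachable = {0,1,2,3,7}
  0: ok
  1: outside
  2: ok
  3: ok
  7: ok
reach 1 via b·a — violates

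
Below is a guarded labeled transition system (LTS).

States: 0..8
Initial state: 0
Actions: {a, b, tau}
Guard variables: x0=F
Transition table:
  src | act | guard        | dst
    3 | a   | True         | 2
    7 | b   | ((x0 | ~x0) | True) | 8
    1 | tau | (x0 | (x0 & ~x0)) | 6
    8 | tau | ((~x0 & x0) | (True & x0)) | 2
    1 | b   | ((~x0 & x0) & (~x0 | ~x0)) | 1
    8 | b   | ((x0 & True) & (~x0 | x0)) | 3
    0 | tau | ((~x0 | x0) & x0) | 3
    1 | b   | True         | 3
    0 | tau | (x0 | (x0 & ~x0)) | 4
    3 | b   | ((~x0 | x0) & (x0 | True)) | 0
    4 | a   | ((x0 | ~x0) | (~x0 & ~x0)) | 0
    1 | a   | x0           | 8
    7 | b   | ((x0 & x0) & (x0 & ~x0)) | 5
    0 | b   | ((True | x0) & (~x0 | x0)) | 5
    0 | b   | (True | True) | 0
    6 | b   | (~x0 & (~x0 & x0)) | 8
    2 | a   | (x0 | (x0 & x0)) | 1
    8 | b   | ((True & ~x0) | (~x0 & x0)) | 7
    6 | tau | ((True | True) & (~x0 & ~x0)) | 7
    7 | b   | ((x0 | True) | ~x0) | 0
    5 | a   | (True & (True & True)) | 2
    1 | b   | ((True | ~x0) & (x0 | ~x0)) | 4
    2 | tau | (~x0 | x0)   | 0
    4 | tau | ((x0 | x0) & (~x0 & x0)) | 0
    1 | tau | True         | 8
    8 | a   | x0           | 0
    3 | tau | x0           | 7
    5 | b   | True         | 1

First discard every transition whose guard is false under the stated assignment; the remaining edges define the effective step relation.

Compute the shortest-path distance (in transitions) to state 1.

Answer: 2

Analysis:
Breadth-first toward 1:
  L0 = {0}
  L1 = {5}
  L2 = {1,2}
1 enters at depth 2; path b·b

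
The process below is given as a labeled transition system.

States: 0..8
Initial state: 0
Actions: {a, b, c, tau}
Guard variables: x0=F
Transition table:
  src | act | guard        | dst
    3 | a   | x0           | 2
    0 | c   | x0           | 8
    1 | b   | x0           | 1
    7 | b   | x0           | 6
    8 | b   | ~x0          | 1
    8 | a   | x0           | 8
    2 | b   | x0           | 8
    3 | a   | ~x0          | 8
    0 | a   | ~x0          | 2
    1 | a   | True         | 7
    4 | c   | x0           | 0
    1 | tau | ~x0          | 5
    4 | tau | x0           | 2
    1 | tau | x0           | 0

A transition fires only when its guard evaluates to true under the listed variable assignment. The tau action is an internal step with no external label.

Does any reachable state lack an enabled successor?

Reachable = {0,2}
  0: a→2  [deg 1]
  2: ∅  [deadlock]
Path to 2: a

Answer: DEADLOCK at state 2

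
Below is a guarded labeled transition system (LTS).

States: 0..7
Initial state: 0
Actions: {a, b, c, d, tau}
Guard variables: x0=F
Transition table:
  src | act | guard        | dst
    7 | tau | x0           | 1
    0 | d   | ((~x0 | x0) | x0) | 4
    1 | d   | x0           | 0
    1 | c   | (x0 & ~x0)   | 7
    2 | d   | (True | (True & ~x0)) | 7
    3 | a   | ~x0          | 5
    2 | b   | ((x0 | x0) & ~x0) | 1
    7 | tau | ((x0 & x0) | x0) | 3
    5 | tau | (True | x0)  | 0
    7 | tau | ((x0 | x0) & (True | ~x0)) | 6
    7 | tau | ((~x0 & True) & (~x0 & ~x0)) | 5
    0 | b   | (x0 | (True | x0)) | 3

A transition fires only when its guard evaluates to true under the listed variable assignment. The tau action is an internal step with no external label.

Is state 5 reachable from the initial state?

Answer: REACHABLE

Trace:
6 transition(s) survive guard evaluation.
Layer 0: {0}
Layer 1: {3,4}  total {0,3,4}
Layer 2: {5}  total {0,3,4,5}
R = {0,3,4,5}
trace reaching 5: b·a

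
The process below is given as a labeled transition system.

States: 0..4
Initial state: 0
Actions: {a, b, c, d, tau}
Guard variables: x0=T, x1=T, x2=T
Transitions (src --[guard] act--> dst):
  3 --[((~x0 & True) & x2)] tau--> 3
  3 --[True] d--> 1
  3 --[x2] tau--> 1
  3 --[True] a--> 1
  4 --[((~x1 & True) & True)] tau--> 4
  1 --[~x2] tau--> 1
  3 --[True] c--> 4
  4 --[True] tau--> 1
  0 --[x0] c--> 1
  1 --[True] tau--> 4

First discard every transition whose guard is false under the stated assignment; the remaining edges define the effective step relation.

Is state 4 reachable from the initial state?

Guard filter leaves 7 enabled edge(s).
Layer 0: {0}
Layer 1: {1}  cumulative {0,1}
Layer 2: {4}  cumulative {0,1,4}
R = {0,1,4}
Path to 4: c·tau

Answer: REACHABLE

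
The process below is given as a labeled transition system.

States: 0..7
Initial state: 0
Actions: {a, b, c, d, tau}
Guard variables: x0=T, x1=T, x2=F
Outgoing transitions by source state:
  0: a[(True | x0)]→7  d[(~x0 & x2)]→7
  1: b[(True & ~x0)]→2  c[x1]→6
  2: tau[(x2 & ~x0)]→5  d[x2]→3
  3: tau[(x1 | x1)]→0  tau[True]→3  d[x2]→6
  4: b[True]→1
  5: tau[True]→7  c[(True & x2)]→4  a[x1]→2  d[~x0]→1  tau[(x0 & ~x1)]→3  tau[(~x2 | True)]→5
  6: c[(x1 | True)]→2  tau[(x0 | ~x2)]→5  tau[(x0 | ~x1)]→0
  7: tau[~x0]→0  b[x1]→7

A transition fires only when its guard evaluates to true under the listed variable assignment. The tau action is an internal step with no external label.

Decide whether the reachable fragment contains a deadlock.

Reach set: {0,7}
  0: a→7  [deg 1]
  7: b→7  [deg 1]

Answer: DEADLOCK-FREE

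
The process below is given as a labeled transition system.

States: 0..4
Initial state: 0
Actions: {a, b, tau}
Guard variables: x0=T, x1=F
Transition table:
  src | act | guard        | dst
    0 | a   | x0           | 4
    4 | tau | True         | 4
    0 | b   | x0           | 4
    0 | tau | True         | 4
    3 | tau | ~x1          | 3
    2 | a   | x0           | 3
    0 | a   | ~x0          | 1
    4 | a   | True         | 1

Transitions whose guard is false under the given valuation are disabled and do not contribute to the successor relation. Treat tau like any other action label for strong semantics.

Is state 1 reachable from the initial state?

7 transition(s) survive guard evaluation.
L0 = {0}
L1 = {4}  total {0,4}
L2 = {1}  total {0,1,4}
Reach set: {0,1,4}
witness 1: a·a

Answer: REACHABLE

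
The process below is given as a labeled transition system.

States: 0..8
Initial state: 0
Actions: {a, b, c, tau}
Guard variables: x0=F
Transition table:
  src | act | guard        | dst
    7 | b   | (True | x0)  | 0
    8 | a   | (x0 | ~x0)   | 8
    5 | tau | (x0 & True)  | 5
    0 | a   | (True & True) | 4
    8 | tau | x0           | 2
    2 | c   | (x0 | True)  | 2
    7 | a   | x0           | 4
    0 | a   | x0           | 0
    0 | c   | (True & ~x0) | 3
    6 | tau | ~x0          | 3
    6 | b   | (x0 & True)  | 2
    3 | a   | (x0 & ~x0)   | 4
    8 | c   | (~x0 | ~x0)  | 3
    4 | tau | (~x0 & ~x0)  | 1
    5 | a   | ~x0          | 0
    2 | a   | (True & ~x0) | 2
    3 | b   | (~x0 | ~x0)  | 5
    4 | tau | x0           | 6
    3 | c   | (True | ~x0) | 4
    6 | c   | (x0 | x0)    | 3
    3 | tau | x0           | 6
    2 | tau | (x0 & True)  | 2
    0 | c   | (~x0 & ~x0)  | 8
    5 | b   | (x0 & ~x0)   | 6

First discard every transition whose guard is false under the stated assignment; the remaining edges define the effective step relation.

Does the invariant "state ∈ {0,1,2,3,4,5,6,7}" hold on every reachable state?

Safe = {0,1,2,3,4,5,6,7}
R = {0,1,3,4,5,8}
  0: ok
  1: ok
  3: ok
  4: ok
  5: ok
  8: outside
counterexample path to 8: c

Answer: INVARIANT VIOLATED at state 8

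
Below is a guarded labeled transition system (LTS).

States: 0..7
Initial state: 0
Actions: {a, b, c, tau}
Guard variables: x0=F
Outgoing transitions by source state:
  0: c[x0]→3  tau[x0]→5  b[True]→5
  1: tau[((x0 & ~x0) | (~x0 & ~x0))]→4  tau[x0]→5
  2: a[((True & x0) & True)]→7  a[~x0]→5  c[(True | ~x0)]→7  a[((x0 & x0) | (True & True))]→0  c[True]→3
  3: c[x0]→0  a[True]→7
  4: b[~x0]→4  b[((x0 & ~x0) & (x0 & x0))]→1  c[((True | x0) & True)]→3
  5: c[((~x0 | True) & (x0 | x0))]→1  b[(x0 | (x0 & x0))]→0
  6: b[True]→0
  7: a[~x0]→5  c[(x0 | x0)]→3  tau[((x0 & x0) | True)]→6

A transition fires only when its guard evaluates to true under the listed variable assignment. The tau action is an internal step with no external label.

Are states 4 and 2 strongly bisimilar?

Answer: NOT BISIMILAR

Working:
Compute ~ classes (split until stable):
  P[0] = {{0,1,2,3,4,5,6,7}}
  P[1] = {{0,6},{1},{2},{3},{4},{5},{7}}
  P[2] = {{0},{1},{2},{3},{4},{5},{6},{7}}
8 equivalence class(es) (converged in 3)
4∈{4}, 2∈{2}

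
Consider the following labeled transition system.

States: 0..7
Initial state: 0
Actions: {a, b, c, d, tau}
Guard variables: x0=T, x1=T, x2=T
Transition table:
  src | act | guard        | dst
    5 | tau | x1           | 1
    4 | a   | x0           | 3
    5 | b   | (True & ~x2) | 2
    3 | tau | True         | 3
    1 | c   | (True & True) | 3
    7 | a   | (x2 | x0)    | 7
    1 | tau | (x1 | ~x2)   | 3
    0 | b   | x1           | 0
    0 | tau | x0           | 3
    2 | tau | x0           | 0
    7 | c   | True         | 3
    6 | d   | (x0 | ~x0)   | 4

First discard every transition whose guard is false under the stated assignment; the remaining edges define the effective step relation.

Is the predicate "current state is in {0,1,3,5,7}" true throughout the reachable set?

Answer: INVARIANT HOLDS

Trace:
Safe = {0,1,3,5,7}
Reachable = {0,3}
  0: ✓
  3: ✓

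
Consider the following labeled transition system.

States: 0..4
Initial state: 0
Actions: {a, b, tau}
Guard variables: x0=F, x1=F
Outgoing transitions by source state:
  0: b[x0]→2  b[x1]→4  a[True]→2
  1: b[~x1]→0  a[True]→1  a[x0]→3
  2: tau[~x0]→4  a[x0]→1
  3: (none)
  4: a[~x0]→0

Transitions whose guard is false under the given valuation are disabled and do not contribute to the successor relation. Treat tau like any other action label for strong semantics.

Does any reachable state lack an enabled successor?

Answer: DEADLOCK-FREE

Working:
Reach set: {0,2,4}
  0: a→2  [1 out]
  2: tau→4  [1 out]
  4: a→0  [1 out]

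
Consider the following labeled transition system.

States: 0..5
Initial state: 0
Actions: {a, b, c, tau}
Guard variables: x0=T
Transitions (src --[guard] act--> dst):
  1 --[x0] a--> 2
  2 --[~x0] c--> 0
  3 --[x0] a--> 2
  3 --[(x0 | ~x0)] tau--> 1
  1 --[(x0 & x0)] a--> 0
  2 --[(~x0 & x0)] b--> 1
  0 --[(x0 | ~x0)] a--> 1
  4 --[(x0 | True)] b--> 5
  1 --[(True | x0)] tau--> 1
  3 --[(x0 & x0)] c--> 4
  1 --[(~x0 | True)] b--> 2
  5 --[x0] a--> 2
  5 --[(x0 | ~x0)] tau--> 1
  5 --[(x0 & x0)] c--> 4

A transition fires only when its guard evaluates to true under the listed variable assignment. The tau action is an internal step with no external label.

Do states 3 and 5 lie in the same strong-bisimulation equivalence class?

Refine partition for ~:
  π0 = {{0,1,2,3,4,5}}
  π1 = {{0},{1},{2},{3,5},{4}}
5 equivalence class(es) (converged in 2)
3∈{3,5}, 5∈{3,5}

Answer: BISIMILAR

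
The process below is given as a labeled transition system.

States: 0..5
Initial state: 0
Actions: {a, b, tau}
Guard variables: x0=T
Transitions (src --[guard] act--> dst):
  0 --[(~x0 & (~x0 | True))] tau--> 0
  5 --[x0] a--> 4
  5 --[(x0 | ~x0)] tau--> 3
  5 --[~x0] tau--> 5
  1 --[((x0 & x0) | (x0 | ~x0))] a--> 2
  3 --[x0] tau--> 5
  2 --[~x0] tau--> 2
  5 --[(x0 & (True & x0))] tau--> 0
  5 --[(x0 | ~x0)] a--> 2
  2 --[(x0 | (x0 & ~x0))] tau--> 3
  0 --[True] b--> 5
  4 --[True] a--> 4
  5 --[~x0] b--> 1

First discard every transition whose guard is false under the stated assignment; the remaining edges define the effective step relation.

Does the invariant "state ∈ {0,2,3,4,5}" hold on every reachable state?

Inv-set: {0,2,3,4,5}
R = {0,2,3,4,5}
  0: ✓
  2: ✓
  3: ✓
  4: ✓
  5: ✓

Answer: INVARIANT HOLDS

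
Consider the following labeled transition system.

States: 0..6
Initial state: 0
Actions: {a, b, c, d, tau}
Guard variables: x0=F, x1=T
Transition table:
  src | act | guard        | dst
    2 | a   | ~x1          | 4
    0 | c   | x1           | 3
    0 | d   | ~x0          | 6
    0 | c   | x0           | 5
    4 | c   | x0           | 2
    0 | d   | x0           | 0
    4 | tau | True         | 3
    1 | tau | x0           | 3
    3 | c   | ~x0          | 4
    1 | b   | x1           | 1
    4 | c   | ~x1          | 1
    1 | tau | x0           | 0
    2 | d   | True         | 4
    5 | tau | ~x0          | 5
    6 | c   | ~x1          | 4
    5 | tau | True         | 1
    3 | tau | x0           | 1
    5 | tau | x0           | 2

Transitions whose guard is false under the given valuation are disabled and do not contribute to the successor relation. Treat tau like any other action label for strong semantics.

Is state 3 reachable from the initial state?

Answer: REACHABLE

Analysis:
Guard filter leaves 8 enabled edge(s).
L0 = {0}
L1 = {3,6}  cumulative {0,3,6}
L2 = {4}  cumulative {0,3,4,6}
Reach set: {0,3,4,6}
witness 3: c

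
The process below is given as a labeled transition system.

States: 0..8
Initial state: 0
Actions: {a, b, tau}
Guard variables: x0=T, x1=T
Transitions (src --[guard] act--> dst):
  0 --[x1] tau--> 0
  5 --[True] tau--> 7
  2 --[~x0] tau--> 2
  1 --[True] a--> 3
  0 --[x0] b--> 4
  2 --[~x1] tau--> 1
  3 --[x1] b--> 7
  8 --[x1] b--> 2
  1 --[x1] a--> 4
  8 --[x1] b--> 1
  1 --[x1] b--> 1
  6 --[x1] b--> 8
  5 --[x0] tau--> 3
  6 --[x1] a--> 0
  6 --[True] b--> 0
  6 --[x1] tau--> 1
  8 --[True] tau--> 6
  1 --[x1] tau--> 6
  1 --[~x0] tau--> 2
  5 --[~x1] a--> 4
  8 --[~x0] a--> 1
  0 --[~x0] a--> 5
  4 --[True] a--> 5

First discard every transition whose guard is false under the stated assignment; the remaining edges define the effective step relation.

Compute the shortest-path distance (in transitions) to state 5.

Answer: 2

Trace:
BFS to 5:
  L0 = {0}
  L1 = {4}
  L2 = {5}
first hit 5 at d=2 via b·a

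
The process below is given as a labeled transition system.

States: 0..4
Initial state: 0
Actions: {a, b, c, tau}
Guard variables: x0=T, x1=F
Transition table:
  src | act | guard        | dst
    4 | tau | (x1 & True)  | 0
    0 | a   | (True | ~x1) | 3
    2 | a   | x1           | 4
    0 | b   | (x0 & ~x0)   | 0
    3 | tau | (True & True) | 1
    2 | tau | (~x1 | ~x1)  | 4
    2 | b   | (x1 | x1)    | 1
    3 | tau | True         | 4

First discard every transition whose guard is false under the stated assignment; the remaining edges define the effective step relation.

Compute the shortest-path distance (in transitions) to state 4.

Answer: 2

Trace:
Breadth-first toward 4:
  depth 0: {0}
  depth 1: {3}
  depth 2: {1,4}
first hit 4 at d=2 via a·tau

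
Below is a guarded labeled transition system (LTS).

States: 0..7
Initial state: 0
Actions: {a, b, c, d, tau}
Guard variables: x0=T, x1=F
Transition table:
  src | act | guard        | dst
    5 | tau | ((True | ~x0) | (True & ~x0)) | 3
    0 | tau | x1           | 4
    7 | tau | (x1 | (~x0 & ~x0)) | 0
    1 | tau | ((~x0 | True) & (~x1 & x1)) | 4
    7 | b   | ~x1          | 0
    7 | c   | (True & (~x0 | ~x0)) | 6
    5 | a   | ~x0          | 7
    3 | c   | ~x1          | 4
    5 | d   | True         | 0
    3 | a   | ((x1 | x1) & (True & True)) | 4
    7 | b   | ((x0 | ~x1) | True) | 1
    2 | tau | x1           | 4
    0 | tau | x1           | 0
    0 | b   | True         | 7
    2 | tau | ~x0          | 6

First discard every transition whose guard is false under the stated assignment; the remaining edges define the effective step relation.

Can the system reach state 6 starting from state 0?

Answer: UNREACHABLE

Trace:
Guard filter leaves 6 enabled edge(s).
depth 0: {0}
depth 1: {7}  total {0,7}
depth 2: {1}  total {0,1,7}
R = {0,1,7}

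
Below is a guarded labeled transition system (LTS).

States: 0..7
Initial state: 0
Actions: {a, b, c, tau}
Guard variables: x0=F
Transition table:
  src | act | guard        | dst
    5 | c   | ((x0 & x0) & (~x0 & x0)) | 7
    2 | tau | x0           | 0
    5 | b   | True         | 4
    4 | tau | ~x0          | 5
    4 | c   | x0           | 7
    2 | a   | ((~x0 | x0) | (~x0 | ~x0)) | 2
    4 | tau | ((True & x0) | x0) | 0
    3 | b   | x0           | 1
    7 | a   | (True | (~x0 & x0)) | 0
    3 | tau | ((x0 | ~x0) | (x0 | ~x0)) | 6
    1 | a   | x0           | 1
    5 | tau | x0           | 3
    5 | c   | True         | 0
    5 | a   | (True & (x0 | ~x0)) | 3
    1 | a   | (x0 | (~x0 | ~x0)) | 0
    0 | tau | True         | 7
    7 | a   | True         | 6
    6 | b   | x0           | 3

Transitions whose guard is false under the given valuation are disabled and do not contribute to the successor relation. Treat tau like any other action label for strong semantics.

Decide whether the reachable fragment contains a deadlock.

Answer: DEADLOCK at state 6

Working:
Reach set: {0,6,7}
  0: tau→7  [1 exit(s)]
  6: ∅  [STUCK]
  7: a→0  a→6  [2 exit(s)]
trace reaching 6: tau·a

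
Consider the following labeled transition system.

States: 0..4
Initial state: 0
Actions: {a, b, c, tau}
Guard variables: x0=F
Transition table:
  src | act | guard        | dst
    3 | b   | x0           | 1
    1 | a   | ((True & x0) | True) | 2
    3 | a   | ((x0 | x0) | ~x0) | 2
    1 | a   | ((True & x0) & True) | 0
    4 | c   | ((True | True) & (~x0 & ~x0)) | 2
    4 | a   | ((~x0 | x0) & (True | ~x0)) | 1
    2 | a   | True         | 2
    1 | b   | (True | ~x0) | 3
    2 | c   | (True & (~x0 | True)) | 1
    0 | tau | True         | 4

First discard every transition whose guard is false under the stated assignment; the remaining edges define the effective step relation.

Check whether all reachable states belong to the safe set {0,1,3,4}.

Allowed set {0,1,3,4}
Reach set: {0,1,2,3,4}
  0: ✓
  1: ✓
  2: VIOLATES
  3: ✓
  4: ✓
reach 2 via tau·c — violates

Answer: INVARIANT VIOLATED at state 2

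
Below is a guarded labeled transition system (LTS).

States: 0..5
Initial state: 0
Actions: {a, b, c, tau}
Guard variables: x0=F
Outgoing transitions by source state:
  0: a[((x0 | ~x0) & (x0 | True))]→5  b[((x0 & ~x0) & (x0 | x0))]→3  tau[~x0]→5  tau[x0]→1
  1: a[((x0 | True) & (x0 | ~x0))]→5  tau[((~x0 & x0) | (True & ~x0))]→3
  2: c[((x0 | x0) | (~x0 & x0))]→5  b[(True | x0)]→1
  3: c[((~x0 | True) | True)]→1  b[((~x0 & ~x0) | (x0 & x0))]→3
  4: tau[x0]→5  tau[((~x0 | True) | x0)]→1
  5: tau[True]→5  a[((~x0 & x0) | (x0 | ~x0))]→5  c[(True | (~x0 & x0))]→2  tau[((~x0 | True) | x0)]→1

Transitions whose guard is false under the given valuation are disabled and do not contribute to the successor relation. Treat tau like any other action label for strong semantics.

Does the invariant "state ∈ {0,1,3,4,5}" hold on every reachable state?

Answer: INVARIANT VIOLATED at state 2

Analysis:
Safe = {0,1,3,4,5}
Reachable = {0,1,2,3,5}
  0: ok
  1: ok
  2: outside
  3: ok
  5: ok
reach 2 via a·c — violates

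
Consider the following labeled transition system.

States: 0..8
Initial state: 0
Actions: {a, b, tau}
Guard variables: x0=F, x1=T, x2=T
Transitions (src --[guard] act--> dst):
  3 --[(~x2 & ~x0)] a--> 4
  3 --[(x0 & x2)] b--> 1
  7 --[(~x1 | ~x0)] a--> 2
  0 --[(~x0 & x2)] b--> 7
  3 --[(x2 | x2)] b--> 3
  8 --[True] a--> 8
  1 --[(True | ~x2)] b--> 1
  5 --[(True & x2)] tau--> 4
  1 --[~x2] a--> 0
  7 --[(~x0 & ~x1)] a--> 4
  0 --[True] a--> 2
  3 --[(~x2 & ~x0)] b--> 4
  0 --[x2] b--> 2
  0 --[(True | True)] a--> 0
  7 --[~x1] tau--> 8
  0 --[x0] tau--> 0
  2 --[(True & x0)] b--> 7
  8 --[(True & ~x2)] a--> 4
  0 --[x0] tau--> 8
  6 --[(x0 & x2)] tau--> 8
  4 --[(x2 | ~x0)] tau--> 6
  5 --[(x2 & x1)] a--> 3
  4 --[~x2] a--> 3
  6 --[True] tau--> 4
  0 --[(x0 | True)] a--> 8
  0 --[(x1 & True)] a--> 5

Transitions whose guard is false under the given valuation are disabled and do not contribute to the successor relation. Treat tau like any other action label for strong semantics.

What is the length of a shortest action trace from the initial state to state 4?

Answer: 2

Working:
BFS to 4:
  Layer 0: {0}
  Layer 1: {2,5,7,8}
  Layer 2: {3,4}
4 enters at depth 2; path a·tau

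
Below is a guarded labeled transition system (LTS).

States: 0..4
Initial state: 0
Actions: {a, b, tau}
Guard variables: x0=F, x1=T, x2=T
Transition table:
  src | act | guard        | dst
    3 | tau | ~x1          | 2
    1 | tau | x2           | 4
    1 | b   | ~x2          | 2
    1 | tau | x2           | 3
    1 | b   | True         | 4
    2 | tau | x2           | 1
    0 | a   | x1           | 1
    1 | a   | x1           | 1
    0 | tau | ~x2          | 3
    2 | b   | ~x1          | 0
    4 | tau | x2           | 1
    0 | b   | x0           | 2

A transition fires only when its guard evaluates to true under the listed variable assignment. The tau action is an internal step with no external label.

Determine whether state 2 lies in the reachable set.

Answer: UNREACHABLE

Trace:
7 transition(s) survive guard evaluation.
depth 0: {0}
depth 1: {1}  now seen {0,1}
depth 2: {3,4}  now seen {0,1,3,4}
Reachable = {0,1,3,4}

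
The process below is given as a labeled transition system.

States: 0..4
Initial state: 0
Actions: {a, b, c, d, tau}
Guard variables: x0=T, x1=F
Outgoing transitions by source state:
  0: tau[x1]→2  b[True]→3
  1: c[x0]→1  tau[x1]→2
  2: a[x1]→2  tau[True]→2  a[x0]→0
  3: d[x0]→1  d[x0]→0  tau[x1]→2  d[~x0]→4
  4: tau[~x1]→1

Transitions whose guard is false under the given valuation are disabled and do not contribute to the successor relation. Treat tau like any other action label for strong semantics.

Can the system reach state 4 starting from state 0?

Guard filter leaves 7 enabled edge(s).
Layer 0: {0}
Layer 1: {3}  cumulative {0,3}
Layer 2: {1}  cumulative {0,1,3}
Reachable = {0,1,3}

Answer: UNREACHABLE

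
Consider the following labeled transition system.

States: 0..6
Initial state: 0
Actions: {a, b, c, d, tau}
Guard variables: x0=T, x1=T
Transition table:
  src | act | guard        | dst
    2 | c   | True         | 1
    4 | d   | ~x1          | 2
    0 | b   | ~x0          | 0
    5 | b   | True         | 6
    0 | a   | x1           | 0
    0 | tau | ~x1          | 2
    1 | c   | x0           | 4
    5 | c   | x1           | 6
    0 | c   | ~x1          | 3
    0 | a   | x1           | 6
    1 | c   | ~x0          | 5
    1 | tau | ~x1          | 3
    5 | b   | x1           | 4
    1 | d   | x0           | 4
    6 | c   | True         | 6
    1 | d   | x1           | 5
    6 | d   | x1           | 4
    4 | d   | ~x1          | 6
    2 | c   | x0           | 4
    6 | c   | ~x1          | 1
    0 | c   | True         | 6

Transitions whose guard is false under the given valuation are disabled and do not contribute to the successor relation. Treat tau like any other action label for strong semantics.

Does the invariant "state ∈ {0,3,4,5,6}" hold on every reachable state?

Answer: INVARIANT HOLDS

Trace:
Allowed set {0,3,4,5,6}
Reach set: {0,4,6}
  0: ✓
  4: ✓
  6: ✓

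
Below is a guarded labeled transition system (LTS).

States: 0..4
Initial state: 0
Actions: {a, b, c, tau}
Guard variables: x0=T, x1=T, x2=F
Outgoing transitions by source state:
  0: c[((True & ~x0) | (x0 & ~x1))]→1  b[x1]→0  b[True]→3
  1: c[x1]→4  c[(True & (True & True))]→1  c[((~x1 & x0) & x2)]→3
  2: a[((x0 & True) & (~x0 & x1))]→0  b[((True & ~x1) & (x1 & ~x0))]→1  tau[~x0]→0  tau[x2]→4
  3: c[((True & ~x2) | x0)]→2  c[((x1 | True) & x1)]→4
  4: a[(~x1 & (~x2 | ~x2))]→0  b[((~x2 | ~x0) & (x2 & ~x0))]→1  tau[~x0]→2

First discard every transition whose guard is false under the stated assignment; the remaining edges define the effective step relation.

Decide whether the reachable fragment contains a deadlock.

R = {0,2,3,4}
  0: b→0  b→3  [2 exit(s)]
  2: ∅  [deadlock]
  3: c→2  c→4  [2 exit(s)]
  4: ∅  [deadlock]
Path to 2: b·c

Answer: DEADLOCK at state 2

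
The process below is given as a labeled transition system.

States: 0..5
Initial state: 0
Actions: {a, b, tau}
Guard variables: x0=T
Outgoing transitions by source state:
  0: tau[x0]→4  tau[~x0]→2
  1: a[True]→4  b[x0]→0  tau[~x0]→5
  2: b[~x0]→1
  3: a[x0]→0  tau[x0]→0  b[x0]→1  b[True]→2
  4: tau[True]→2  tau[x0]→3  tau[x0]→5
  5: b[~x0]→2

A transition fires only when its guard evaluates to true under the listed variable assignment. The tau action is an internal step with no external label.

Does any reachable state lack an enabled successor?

Answer: DEADLOCK at state 2

Working:
Reachable = {0,1,2,3,4,5}
  0: tau→4  [1 exit(s)]
  1: a→4  b→0  [2 exit(s)]
  2: ∅  [STUCK]
  3: a→0  b→1  b→2  tau→0  [4 exit(s)]
  4: tau→2  tau→3  tau→5  [3 exit(s)]
  5: ∅  [STUCK]
Path to 2: tau·tau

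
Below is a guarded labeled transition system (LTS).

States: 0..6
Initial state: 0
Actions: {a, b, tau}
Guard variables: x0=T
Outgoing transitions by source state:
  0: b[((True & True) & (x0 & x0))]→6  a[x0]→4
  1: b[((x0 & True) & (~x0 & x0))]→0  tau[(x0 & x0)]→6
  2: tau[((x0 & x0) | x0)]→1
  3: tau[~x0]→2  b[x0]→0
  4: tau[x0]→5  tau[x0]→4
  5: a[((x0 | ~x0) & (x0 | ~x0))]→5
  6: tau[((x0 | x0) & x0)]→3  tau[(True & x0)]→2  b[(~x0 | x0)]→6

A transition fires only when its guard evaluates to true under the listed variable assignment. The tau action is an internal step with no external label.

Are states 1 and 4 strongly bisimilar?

Answer: NOT BISIMILAR

Analysis:
Compute ~ classes (split until stable):
  π0 = {{0,1,2,3,4,5,6}}
  π1 = {{0},{1,2,4},{3},{5},{6}}
  π2 = {{0},{1},{2},{3},{4},{5},{6}}
7 equivalence class(es) (converged in 3)
[1]={1}  [4]={4}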